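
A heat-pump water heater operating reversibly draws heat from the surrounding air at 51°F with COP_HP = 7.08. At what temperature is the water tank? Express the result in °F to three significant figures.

135 °F

COP_HP = T_H/(T_H − T_C) rearranges to T_H = COP·T_C/(COP − 1).
With T_C = 283.71 K, T_H = 7.08 × 283.71/6.080 = 330.37 K.
Converting, 330.37 K = 134.99°F.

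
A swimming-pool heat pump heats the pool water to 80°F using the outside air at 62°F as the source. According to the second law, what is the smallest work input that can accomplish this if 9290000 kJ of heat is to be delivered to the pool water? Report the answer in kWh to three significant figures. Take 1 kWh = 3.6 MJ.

86.1 kWh

In absolute terms T_C = 289.82 K and T_H = 299.82 K, so ΔT = 10.00 K.
The reversible limit is COP_HP = T_H/ΔT = 29.98, so W_min = Q_H/COP = Q_H·ΔT/T_H.
W_min = 9290000 × 10.00/299.82 = 309900 kJ = 86.07 kWh.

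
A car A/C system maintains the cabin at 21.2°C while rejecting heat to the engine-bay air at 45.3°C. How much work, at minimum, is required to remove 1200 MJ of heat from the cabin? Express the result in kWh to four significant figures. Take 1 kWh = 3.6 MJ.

In absolute terms T_C = 294.35 K and T_H = 318.45 K, so ΔT = 24.10 K.
The reversible limit is COP_R = T_C/ΔT = 12.21, so W_min = Q_C/COP = Q_C·ΔT/T_C.
W_min = 1200 × 24.10/294.35 = 98.25 MJ = 27.29 kWh.

27.29 kWh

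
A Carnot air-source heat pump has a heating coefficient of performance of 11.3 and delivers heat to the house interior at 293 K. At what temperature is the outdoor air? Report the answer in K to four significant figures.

267.1 K

COP_HP = T_H/(T_H − T_C) gives T_H − T_C = T_H/COP.
With T_H = 293.00 K, T_C = 293.00 × (1 − 1/11.3) = 267.07 K.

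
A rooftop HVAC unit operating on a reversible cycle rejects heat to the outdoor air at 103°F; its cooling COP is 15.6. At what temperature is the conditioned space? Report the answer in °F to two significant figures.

For a Carnot refrigerator COP_R = T_C/(T_H − T_C), so T_C = COP·T_H/(1 + COP).
With T_H = 312.59 K, T_C = 15.6 × 312.59/16.60 = 293.76 K.
Converting, 293.76 K = 69.10°F.

69 °F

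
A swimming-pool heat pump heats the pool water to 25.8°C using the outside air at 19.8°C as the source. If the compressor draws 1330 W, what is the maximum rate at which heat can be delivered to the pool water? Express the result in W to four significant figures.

In absolute terms T_C = 292.95 K and T_H = 298.95 K, so ΔT = 6.000 K.
COP_Carnot = T_H/ΔT = 298.95/6.000 = 49.83.
Q̇_max = COP_Carnot × Ẇ = 49.83 × 1330 W = 66270 W.

66270 W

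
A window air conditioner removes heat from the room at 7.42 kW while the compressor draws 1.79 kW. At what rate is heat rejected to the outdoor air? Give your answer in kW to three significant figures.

For a cyclic device the first law requires Q̇_H = Q̇_C + Ẇ.
Q̇_H = Q̇_C + Ẇ = 9.210 kW.

9.21 kW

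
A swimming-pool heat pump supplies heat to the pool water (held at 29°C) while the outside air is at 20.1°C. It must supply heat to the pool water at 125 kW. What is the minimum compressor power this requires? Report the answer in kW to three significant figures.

3.68 kW

In absolute terms T_C = 293.25 K and T_H = 302.15 K, so ΔT = 8.900 K.
COP_Carnot = T_H/ΔT = 302.15/8.900 = 33.95.
Ẇ_min = Q̇/COP_Carnot = 125.0/33.95 = 3.682 kW.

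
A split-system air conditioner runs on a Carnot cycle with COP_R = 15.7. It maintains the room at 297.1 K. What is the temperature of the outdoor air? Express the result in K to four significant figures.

COP_R = T_C/(T_H − T_C) gives T_H − T_C = T_C/COP.
With T_C = 297.10 K, T_H = 297.10 × (1 + 1/15.7) = 316.02 K.

316.0 K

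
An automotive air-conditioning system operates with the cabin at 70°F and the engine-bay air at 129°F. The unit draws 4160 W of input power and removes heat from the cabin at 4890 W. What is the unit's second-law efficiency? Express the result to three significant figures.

COP_actual = Q̇_C/Ẇ = 4890/4160 = 1.175.
In absolute terms T_C = 294.26 K and T_H = 327.04 K, so ΔT = 32.78 K.
COP_Carnot = T_C/ΔT = 294.26/32.78 = 8.977.
η_II = COP_actual/COP_Carnot = 1.175/8.977 = 0.1309.

0.131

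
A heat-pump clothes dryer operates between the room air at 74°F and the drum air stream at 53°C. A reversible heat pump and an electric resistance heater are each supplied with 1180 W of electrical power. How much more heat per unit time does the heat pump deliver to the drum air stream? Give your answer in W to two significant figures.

In absolute terms T_C = 296.48 K and T_H = 326.15 K, so ΔT = 29.67 K.
COP_Carnot = T_H/ΔT = 326.15/29.67 = 10.99.
The heat pump delivers Q̇_H = COP × Ẇ = 12970 W; the resistance heater delivers Ẇ = 1180 W.
Extra = (COP − 1)·Ẇ = 11790 W.

12000 W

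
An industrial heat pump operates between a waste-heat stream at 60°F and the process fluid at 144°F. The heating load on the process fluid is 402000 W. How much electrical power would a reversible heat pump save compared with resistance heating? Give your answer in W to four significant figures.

In absolute terms T_C = 288.71 K and T_H = 335.37 K, so ΔT = 46.67 K.
COP_Carnot = T_H/ΔT = 335.37/46.67 = 7.187.
Resistance heating needs Ẇ_res = Q̇_H = 402000 W; the reversible heat pump needs only Ẇ_hp = Q̇_H/COP = 55940 W.
Saving = 402000 − 55940 = 346100 W.

346100 W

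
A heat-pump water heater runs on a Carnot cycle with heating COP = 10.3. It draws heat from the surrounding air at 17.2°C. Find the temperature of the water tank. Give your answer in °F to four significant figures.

COP_HP = T_H/(T_H − T_C) rearranges to T_H = COP·T_C/(COP − 1).
With T_C = 290.35 K, T_H = 10.3 × 290.35/9.300 = 321.57 K.
Converting, 321.57 K = 119.16°F.

119.2 °F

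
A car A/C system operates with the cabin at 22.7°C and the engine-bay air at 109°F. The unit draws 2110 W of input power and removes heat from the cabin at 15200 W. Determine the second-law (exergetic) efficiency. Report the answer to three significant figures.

COP_actual = Q̇_C/Ẇ = 15200/2110 = 7.204.
In absolute terms T_C = 295.85 K and T_H = 315.93 K, so ΔT = 20.08 K.
COP_Carnot = T_C/ΔT = 295.85/20.08 = 14.74.
η_II = COP_actual/COP_Carnot = 7.204/14.74 = 0.4889.

0.489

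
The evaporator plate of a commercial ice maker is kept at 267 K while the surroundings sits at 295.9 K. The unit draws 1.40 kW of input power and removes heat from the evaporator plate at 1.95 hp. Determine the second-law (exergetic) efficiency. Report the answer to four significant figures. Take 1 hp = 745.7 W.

0.1124

Converting, Q̇_C = 1.950 hp = 1.454 kW, so COP_actual = Q̇_C/Ẇ = 1.454/1.400 = 1.039.
The reservoir spacing is ΔT = 295.9 − 267 = 28.90 K.
COP_Carnot = T_C/ΔT = 267.00/28.90 = 9.239.
η_II = COP_actual/COP_Carnot = 1.039/9.239 = 0.1124.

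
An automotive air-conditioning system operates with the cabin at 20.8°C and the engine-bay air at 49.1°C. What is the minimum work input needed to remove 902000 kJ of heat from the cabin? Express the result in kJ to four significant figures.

86840 kJ

In absolute terms T_C = 293.95 K and T_H = 322.25 K, so ΔT = 28.30 K.
The reversible limit is COP_R = T_C/ΔT = 10.39, so W_min = Q_C/COP = Q_C·ΔT/T_C.
W_min = 902000 × 28.30/293.95 = 86840 kJ.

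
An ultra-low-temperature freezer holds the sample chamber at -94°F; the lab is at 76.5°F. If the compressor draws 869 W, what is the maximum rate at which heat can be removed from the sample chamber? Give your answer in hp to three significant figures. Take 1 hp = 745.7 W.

2.50 hp

In absolute terms T_C = 203.15 K and T_H = 297.87 K, so ΔT = 94.72 K.
COP_Carnot = T_C/ΔT = 203.15/94.72 = 2.145.
Q̇_max = COP_Carnot × Ẇ = 2.145 × 869.0 W = 1864 W = 2.499 hp.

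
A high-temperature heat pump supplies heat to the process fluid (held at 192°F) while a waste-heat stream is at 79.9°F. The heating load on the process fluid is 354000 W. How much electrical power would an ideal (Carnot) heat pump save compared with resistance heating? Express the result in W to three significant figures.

293000 W

In absolute terms T_C = 299.76 K and T_H = 362.04 K, so ΔT = 62.28 K.
COP_Carnot = T_H/ΔT = 362.04/62.28 = 5.813.
Resistance heating needs Ẇ_res = Q̇_H = 354000 W; the reversible heat pump needs only Ẇ_hp = Q̇_H/COP = 60890 W.
Saving = 354000 − 60890 = 293100 W.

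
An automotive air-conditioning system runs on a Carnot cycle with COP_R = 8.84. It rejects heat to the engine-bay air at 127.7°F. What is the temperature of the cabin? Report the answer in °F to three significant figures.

For a Carnot refrigerator COP_R = T_C/(T_H − T_C), so T_C = COP·T_H/(1 + COP).
With T_H = 326.32 K, T_C = 8.84 × 326.32/9.840 = 293.15 K.
Converting, 293.15 K = 68.01°F.

68.0 °F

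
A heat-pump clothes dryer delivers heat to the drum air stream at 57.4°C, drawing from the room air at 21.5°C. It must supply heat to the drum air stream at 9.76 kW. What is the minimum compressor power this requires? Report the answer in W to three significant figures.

1060 W

In absolute terms T_C = 294.65 K and T_H = 330.55 K, so ΔT = 35.90 K.
COP_Carnot = T_H/ΔT = 330.55/35.90 = 9.208.
Ẇ_min = Q̇/COP_Carnot = 9.760/9.208 = 1.060 kW = 1060 W.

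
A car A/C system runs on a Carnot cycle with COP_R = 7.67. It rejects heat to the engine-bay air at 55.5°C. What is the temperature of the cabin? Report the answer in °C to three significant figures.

17.6 °C

For a Carnot refrigerator COP_R = T_C/(T_H − T_C), so T_C = COP·T_H/(1 + COP).
With T_H = 328.65 K, T_C = 7.67 × 328.65/8.670 = 290.74 K.
Converting, 290.74 K = 17.59°C.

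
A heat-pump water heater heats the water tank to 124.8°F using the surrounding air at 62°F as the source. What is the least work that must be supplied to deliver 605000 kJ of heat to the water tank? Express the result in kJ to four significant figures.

65010 kJ

In absolute terms T_C = 289.82 K and T_H = 324.71 K, so ΔT = 34.89 K.
The reversible limit is COP_HP = T_H/ΔT = 9.307, so W_min = Q_H/COP = Q_H·ΔT/T_H.
W_min = 605000 × 34.89/324.71 = 65010 kJ.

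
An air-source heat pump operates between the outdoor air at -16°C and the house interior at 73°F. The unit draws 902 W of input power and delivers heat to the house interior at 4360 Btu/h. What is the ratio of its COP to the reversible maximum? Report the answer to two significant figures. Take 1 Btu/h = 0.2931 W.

Converting, Q̇_H = 4360 Btu/h = 1278 W, so COP_actual = Q̇_H/Ẇ = 1278/902.0 = 1.417.
In absolute terms T_C = 257.15 K and T_H = 295.93 K, so ΔT = 38.78 K.
COP_Carnot = T_H/ΔT = 295.93/38.78 = 7.631.
η_II = COP_actual/COP_Carnot = 1.417/7.631 = 0.1856.

0.19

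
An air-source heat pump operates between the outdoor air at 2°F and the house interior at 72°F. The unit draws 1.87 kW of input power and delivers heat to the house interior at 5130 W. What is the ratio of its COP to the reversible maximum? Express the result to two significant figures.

0.36

Converting, Q̇_H = 5130 W = 5.130 kW, so COP_actual = Q̇_H/Ẇ = 5.130/1.870 = 2.743.
In absolute terms T_C = 256.48 K and T_H = 295.37 K, so ΔT = 38.89 K.
COP_Carnot = T_H/ΔT = 295.37/38.89 = 7.595.
η_II = COP_actual/COP_Carnot = 2.743/7.595 = 0.3612.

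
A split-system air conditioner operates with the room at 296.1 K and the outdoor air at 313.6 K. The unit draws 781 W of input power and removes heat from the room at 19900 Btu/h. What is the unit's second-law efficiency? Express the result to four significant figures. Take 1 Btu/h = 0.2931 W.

0.4414

Converting, Q̇_C = 19900 Btu/h = 5833 W, so COP_actual = Q̇_C/Ẇ = 5833/781.0 = 7.468.
The reservoir spacing is ΔT = 313.6 − 296.1 = 17.50 K.
COP_Carnot = T_C/ΔT = 296.10/17.50 = 16.92.
η_II = COP_actual/COP_Carnot = 7.468/16.92 = 0.4414.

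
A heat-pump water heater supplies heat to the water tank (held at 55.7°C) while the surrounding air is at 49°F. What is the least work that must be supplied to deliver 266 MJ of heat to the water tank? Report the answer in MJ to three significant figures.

37.4 MJ

In absolute terms T_C = 282.59 K and T_H = 328.85 K, so ΔT = 46.26 K.
The reversible limit is COP_HP = T_H/ΔT = 7.109, so W_min = Q_H/COP = Q_H·ΔT/T_H.
W_min = 266.0 × 46.26/328.85 = 37.42 MJ.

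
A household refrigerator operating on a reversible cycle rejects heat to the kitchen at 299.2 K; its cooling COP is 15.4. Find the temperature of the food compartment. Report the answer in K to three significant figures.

For a Carnot refrigerator COP_R = T_C/(T_H − T_C), so T_C = COP·T_H/(1 + COP).
With T_H = 299.20 K, T_C = 15.4 × 299.20/16.40 = 280.96 K.

281 K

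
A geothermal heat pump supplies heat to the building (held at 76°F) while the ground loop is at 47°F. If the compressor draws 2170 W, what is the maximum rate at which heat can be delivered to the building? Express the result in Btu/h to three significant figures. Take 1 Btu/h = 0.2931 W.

137000 Btu/h

In absolute terms T_C = 281.48 K and T_H = 297.59 K, so ΔT = 16.11 K.
COP_Carnot = T_H/ΔT = 297.59/16.11 = 18.47.
Q̇_max = COP_Carnot × Ẇ = 18.47 × 2170 W = 40080 W = 136800 Btu/h.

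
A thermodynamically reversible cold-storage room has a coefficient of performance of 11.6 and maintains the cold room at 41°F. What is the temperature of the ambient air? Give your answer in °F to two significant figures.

84 °F

COP_R = T_C/(T_H − T_C) gives T_H − T_C = T_C/COP.
With T_C = 278.15 K, T_H = 278.15 × (1 + 1/11.6) = 302.13 K.
Converting, 302.13 K = 84.16°F.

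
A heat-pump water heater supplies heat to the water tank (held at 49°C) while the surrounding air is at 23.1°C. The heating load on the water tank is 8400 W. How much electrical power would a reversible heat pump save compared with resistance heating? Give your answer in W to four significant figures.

In absolute terms T_C = 296.25 K and T_H = 322.15 K, so ΔT = 25.90 K.
COP_Carnot = T_H/ΔT = 322.15/25.90 = 12.44.
Resistance heating needs Ẇ_res = Q̇_H = 8400 W; the reversible heat pump needs only Ẇ_hp = Q̇_H/COP = 675.3 W.
Saving = 8400 − 675.3 = 7725 W.

7725 W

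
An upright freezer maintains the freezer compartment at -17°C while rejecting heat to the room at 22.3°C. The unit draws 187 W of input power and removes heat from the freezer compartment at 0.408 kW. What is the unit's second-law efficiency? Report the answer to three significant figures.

Converting, Q̇_C = 0.4080 kW = 408.0 W, so COP_actual = Q̇_C/Ẇ = 408.0/187.0 = 2.182.
In absolute terms T_C = 256.15 K and T_H = 295.45 K, so ΔT = 39.30 K.
COP_Carnot = T_C/ΔT = 256.15/39.30 = 6.518.
η_II = COP_actual/COP_Carnot = 2.182/6.518 = 0.3347.

0.335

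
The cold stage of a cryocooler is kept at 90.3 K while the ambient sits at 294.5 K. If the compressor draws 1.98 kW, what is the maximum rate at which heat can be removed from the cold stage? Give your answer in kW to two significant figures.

0.88 kW

The reservoir spacing is ΔT = 294.5 − 90.3 = 204.2 K.
COP_Carnot = T_C/ΔT = 90.30/204.2 = 0.4422.
Q̇_max = COP_Carnot × Ẇ = 0.4422 × 1.980 kW = 0.8756 kW.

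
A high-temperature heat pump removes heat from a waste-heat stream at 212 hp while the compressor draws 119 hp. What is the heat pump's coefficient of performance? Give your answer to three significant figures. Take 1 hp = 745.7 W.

2.78

The first law gives Q̇_H = Q̇_C + Ẇ, so the three rates are Q̇_C = 212.0, Q̇_H = 331.0, Ẇ = 119.0 hp.
COP_HP = Q̇_H/Ẇ = 331.0/119.0 = 2.782.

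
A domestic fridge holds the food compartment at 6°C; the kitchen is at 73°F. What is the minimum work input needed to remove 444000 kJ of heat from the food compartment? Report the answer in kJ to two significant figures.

In absolute terms T_C = 279.15 K and T_H = 295.93 K, so ΔT = 16.78 K.
The reversible limit is COP_R = T_C/ΔT = 16.64, so W_min = Q_C/COP = Q_C·ΔT/T_C.
W_min = 444000 × 16.78/279.15 = 26690 kJ.

27000 kJ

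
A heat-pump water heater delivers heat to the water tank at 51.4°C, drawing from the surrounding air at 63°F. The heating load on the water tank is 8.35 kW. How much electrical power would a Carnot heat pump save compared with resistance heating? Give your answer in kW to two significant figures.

In absolute terms T_C = 290.37 K and T_H = 324.55 K, so ΔT = 34.18 K.
COP_Carnot = T_H/ΔT = 324.55/34.18 = 9.496.
Resistance heating needs Ẇ_res = Q̇_H = 8.350 kW; the reversible heat pump needs only Ẇ_hp = Q̇_H/COP = 0.8793 kW.
Saving = 8.350 − 0.8793 = 7.471 kW.

7.5 kW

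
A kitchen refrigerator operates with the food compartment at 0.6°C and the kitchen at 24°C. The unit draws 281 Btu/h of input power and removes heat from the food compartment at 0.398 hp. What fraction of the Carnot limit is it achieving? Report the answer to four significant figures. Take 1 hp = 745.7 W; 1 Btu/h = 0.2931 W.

Converting, Q̇_C = 0.3980 hp = 1013 Btu/h, so COP_actual = Q̇_C/Ẇ = 1013/281.0 = 3.604.
In absolute terms T_C = 273.75 K and T_H = 297.15 K, so ΔT = 23.40 K.
COP_Carnot = T_C/ΔT = 273.75/23.40 = 11.70.
η_II = COP_actual/COP_Carnot = 3.604/11.70 = 0.3080.

0.3080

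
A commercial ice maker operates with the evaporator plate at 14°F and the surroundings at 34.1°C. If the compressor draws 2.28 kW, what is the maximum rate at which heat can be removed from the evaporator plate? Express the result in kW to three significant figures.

In absolute terms T_C = 263.15 K and T_H = 307.25 K, so ΔT = 44.10 K.
COP_Carnot = T_C/ΔT = 263.15/44.10 = 5.967.
Q̇_max = COP_Carnot × Ẇ = 5.967 × 2.280 kW = 13.61 kW.

13.6 kW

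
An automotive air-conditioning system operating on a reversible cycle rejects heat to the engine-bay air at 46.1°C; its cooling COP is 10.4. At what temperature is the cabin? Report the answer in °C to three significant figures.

18.1 °C

For a Carnot refrigerator COP_R = T_C/(T_H − T_C), so T_C = COP·T_H/(1 + COP).
With T_H = 319.25 K, T_C = 10.4 × 319.25/11.40 = 291.25 K.
Converting, 291.25 K = 18.10°C.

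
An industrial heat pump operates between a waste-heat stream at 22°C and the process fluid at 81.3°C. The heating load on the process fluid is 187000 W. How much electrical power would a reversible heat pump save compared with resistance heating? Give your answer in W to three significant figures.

156000 W

In absolute terms T_C = 295.15 K and T_H = 354.45 K, so ΔT = 59.30 K.
COP_Carnot = T_H/ΔT = 354.45/59.30 = 5.977.
Resistance heating needs Ẇ_res = Q̇_H = 187000 W; the reversible heat pump needs only Ẇ_hp = Q̇_H/COP = 31290 W.
Saving = 187000 − 31290 = 155700 W.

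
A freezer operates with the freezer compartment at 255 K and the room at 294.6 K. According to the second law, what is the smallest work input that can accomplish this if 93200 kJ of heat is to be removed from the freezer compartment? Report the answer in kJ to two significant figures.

The reservoir spacing is ΔT = 294.6 − 255 = 39.60 K.
The reversible limit is COP_R = T_C/ΔT = 6.439, so W_min = Q_C/COP = Q_C·ΔT/T_C.
W_min = 93200 × 39.60/255.00 = 14470 kJ.

14000 kJ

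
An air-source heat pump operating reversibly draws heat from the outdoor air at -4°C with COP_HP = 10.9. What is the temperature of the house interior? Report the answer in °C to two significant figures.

COP_HP = T_H/(T_H − T_C) rearranges to T_H = COP·T_C/(COP − 1).
With T_C = 269.15 K, T_H = 10.9 × 269.15/9.900 = 296.34 K.
Converting, 296.34 K = 23.19°C.

23 °C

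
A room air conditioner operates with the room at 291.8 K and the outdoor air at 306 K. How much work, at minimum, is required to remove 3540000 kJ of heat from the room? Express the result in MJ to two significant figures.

The reservoir spacing is ΔT = 306 − 291.8 = 14.20 K.
The reversible limit is COP_R = T_C/ΔT = 20.55, so W_min = Q_C/COP = Q_C·ΔT/T_C.
W_min = 3540000 × 14.20/291.80 = 172300 kJ = 172.3 MJ.

170 MJ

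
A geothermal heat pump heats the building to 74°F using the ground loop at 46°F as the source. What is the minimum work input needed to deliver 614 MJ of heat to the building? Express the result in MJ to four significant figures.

32.21 MJ

In absolute terms T_C = 280.93 K and T_H = 296.48 K, so ΔT = 15.56 K.
The reversible limit is COP_HP = T_H/ΔT = 19.06, so W_min = Q_H/COP = Q_H·ΔT/T_H.
W_min = 614.0 × 15.56/296.48 = 32.21 MJ.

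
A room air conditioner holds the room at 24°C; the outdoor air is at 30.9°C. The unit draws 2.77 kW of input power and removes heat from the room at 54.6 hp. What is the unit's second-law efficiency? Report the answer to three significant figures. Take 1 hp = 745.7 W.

0.341

Converting, Q̇_C = 54.60 hp = 40.72 kW, so COP_actual = Q̇_C/Ẇ = 40.72/2.770 = 14.70.
In absolute terms T_C = 297.15 K and T_H = 304.05 K, so ΔT = 6.900 K.
COP_Carnot = T_C/ΔT = 297.15/6.900 = 43.07.
η_II = COP_actual/COP_Carnot = 14.70/43.07 = 0.3413.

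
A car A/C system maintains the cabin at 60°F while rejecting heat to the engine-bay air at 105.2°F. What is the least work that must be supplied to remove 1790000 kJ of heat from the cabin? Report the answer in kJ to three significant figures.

156000 kJ

In absolute terms T_C = 288.71 K and T_H = 313.82 K, so ΔT = 25.11 K.
The reversible limit is COP_R = T_C/ΔT = 11.50, so W_min = Q_C/COP = Q_C·ΔT/T_C.
W_min = 1790000 × 25.11/288.71 = 155700 kJ.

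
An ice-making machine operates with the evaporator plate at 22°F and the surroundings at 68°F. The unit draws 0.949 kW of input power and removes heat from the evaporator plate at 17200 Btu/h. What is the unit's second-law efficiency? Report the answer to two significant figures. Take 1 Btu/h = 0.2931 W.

Converting, Q̇_C = 17200 Btu/h = 5.041 kW, so COP_actual = Q̇_C/Ẇ = 5.041/0.9490 = 5.312.
In absolute terms T_C = 267.59 K and T_H = 293.15 K, so ΔT = 25.56 K.
COP_Carnot = T_C/ΔT = 267.59/25.56 = 10.47.
η_II = COP_actual/COP_Carnot = 5.312/10.47 = 0.5073.

0.51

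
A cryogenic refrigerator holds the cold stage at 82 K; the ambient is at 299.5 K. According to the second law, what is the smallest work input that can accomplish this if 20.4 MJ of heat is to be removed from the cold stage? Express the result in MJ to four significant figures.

The reservoir spacing is ΔT = 299.5 − 82 = 217.5 K.
The reversible limit is COP_R = T_C/ΔT = 0.3770, so W_min = Q_C/COP = Q_C·ΔT/T_C.
W_min = 20.40 × 217.5/82.00 = 54.11 MJ.

54.11 MJ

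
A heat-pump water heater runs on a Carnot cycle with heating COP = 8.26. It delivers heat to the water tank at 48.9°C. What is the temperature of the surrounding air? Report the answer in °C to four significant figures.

COP_HP = T_H/(T_H − T_C) gives T_H − T_C = T_H/COP.
With T_H = 322.05 K, T_C = 322.05 × (1 − 1/8.26) = 283.06 K.
Converting, 283.06 K = 9.91°C.

9.911 °C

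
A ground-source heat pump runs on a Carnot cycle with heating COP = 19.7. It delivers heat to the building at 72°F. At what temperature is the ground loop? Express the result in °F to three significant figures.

COP_HP = T_H/(T_H − T_C) gives T_H − T_C = T_H/COP.
With T_H = 295.37 K, T_C = 295.37 × (1 − 1/19.7) = 280.38 K.
Converting, 280.38 K = 45.01°F.

45.0 °F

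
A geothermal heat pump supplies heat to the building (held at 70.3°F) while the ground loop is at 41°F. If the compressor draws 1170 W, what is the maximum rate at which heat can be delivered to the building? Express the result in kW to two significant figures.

21 kW

In absolute terms T_C = 278.15 K and T_H = 294.43 K, so ΔT = 16.28 K.
COP_Carnot = T_H/ΔT = 294.43/16.28 = 18.09.
Q̇_max = COP_Carnot × Ẇ = 18.09 × 1170 W = 21160 W = 21.16 kW.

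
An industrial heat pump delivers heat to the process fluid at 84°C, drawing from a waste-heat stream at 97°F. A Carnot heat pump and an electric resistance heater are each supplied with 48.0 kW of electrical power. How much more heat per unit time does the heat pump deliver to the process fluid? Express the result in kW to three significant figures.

In absolute terms T_C = 309.26 K and T_H = 357.15 K, so ΔT = 47.89 K.
COP_Carnot = T_H/ΔT = 357.15/47.89 = 7.458.
The heat pump delivers Q̇_H = COP × Ẇ = 358.0 kW; the resistance heater delivers Ẇ = 48.00 kW.
Extra = (COP − 1)·Ẇ = 310.0 kW.

310 kW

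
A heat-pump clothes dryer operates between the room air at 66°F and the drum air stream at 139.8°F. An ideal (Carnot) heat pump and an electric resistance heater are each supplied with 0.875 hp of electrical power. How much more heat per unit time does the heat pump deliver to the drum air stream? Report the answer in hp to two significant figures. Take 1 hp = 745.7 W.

In absolute terms T_C = 292.04 K and T_H = 333.04 K, so ΔT = 41.00 K.
COP_Carnot = T_H/ΔT = 333.04/41.00 = 8.123.
The heat pump delivers Q̇_H = COP × Ẇ = 7.108 hp; the resistance heater delivers Ẇ = 0.8750 hp.
Extra = (COP − 1)·Ẇ = 6.233 hp.

6.2 hp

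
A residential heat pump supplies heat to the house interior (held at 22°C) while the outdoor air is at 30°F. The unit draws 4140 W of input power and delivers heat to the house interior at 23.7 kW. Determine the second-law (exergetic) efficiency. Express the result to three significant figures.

0.448

Converting, Q̇_H = 23.70 kW = 23700 W, so COP_actual = Q̇_H/Ẇ = 23700/4140 = 5.725.
In absolute terms T_C = 272.04 K and T_H = 295.15 K, so ΔT = 23.11 K.
COP_Carnot = T_H/ΔT = 295.15/23.11 = 12.77.
η_II = COP_actual/COP_Carnot = 5.725/12.77 = 0.4483.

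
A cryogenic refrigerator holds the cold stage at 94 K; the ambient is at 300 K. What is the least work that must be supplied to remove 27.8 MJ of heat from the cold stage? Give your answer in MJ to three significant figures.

The reservoir spacing is ΔT = 300 − 94 = 206.0 K.
The reversible limit is COP_R = T_C/ΔT = 0.4563, so W_min = Q_C/COP = Q_C·ΔT/T_C.
W_min = 27.80 × 206.0/94.00 = 60.92 MJ.

60.9 MJ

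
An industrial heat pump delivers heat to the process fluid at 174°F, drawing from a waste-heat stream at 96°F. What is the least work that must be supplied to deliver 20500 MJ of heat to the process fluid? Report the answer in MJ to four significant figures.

In absolute terms T_C = 308.71 K and T_H = 352.04 K, so ΔT = 43.33 K.
The reversible limit is COP_HP = T_H/ΔT = 8.124, so W_min = Q_H/COP = Q_H·ΔT/T_H.
W_min = 20500 × 43.33/352.04 = 2523 MJ.

2523 MJ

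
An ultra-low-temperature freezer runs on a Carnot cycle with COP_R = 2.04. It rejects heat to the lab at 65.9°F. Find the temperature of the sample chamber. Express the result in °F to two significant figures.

For a Carnot refrigerator COP_R = T_C/(T_H − T_C), so T_C = COP·T_H/(1 + COP).
With T_H = 291.98 K, T_C = 2.04 × 291.98/3.040 = 195.94 K.
Converting, 195.94 K = -106.98°F.

-110 °F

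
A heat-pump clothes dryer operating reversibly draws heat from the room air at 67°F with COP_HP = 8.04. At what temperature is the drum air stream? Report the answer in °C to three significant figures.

COP_HP = T_H/(T_H − T_C) rearranges to T_H = COP·T_C/(COP − 1).
With T_C = 292.59 K, T_H = 8.04 × 292.59/7.040 = 334.16 K.
Converting, 334.16 K = 61.01°C.

61.0 °C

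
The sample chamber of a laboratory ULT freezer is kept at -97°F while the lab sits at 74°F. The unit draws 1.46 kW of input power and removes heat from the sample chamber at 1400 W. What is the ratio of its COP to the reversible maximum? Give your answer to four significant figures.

0.4521

Converting, Q̇_C = 1400 W = 1.400 kW, so COP_actual = Q̇_C/Ẇ = 1.400/1.460 = 0.9589.
In absolute terms T_C = 201.48 K and T_H = 296.48 K, so ΔT = 95.00 K.
COP_Carnot = T_C/ΔT = 201.48/95.00 = 2.121.
η_II = COP_actual/COP_Carnot = 0.9589/2.121 = 0.4521.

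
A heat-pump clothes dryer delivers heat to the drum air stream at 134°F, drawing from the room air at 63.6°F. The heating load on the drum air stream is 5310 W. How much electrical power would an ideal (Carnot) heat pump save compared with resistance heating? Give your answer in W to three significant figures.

4680 W

In absolute terms T_C = 290.71 K and T_H = 329.82 K, so ΔT = 39.11 K.
COP_Carnot = T_H/ΔT = 329.82/39.11 = 8.433.
Resistance heating needs Ẇ_res = Q̇_H = 5310 W; the reversible heat pump needs only Ẇ_hp = Q̇_H/COP = 629.7 W.
Saving = 5310 − 629.7 = 4680 W.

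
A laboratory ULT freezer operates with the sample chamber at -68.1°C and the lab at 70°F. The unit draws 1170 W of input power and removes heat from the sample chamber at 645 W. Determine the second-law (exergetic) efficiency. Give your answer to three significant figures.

COP_actual = Q̇_C/Ẇ = 645.0/1170 = 0.5513.
In absolute terms T_C = 205.05 K and T_H = 294.26 K, so ΔT = 89.21 K.
COP_Carnot = T_C/ΔT = 205.05/89.21 = 2.298.
η_II = COP_actual/COP_Carnot = 0.5513/2.298 = 0.2398.

0.240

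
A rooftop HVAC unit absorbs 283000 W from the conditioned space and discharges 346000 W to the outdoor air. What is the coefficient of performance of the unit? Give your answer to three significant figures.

4.49

The first law gives Q̇_H = Q̇_C + Ẇ, so the three rates are Q̇_C = 283000, Q̇_H = 346000, Ẇ = 63000 W.
COP_R = Q̇_C/Ẇ = 283000/63000 = 4.492.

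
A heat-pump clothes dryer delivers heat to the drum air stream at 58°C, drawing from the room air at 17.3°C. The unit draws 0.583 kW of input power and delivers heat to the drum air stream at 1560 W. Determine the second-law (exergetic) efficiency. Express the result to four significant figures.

Converting, Q̇_H = 1560 W = 1.560 kW, so COP_actual = Q̇_H/Ẇ = 1.560/0.5830 = 2.676.
In absolute terms T_C = 290.45 K and T_H = 331.15 K, so ΔT = 40.70 K.
COP_Carnot = T_H/ΔT = 331.15/40.70 = 8.136.
η_II = COP_actual/COP_Carnot = 2.676/8.136 = 0.3289.

0.3289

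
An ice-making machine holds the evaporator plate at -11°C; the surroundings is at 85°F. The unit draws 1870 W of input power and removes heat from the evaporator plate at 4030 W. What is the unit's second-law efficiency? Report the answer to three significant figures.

0.332

COP_actual = Q̇_C/Ẇ = 4030/1870 = 2.155.
In absolute terms T_C = 262.15 K and T_H = 302.59 K, so ΔT = 40.44 K.
COP_Carnot = T_C/ΔT = 262.15/40.44 = 6.482.
η_II = COP_actual/COP_Carnot = 2.155/6.482 = 0.3325.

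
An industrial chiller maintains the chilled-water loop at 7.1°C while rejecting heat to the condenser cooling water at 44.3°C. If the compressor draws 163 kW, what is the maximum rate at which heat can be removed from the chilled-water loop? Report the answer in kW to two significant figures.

In absolute terms T_C = 280.25 K and T_H = 317.45 K, so ΔT = 37.20 K.
COP_Carnot = T_C/ΔT = 280.25/37.20 = 7.534.
Q̇_max = COP_Carnot × Ẇ = 7.534 × 163.0 kW = 1228 kW.

1200 kW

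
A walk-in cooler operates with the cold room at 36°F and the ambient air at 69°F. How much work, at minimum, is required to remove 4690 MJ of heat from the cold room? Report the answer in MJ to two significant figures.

310 MJ

In absolute terms T_C = 275.37 K and T_H = 293.71 K, so ΔT = 18.33 K.
The reversible limit is COP_R = T_C/ΔT = 15.02, so W_min = Q_C/COP = Q_C·ΔT/T_C.
W_min = 4690 × 18.33/275.37 = 312.2 MJ.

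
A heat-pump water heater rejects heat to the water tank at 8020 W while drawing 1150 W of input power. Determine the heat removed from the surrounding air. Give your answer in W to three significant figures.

For a cyclic device the first law requires Q̇_H = Q̇_C + Ẇ.
Q̇_C = Q̇_H − Ẇ = 6870 W.

6870 W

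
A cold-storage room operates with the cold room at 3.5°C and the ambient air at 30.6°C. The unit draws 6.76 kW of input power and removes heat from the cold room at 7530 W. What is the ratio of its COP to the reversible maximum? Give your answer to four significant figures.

Converting, Q̇_C = 7530 W = 7.530 kW, so COP_actual = Q̇_C/Ẇ = 7.530/6.760 = 1.114.
In absolute terms T_C = 276.65 K and T_H = 303.75 K, so ΔT = 27.10 K.
COP_Carnot = T_C/ΔT = 276.65/27.10 = 10.21.
η_II = COP_actual/COP_Carnot = 1.114/10.21 = 0.1091.

0.1091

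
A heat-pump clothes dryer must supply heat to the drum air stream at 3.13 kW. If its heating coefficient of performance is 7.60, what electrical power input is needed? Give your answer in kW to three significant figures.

Ẇ = Q̇_H/COP_HP = 3.130/7.60 = 0.4118 kW.

0.412 kW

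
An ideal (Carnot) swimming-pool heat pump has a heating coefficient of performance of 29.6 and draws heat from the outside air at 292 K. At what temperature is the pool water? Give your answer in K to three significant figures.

302 K

COP_HP = T_H/(T_H − T_C) rearranges to T_H = COP·T_C/(COP − 1).
With T_C = 292.00 K, T_H = 29.6 × 292.00/28.60 = 302.21 K.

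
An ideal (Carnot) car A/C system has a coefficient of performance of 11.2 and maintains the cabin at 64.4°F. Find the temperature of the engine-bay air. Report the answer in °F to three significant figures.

111 °F

COP_R = T_C/(T_H − T_C) gives T_H − T_C = T_C/COP.
With T_C = 291.15 K, T_H = 291.15 × (1 + 1/11.2) = 317.15 K.
Converting, 317.15 K = 111.19°F.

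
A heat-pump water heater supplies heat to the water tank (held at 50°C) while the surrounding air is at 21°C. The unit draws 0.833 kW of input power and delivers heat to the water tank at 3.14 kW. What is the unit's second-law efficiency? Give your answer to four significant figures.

COP_actual = Q̇_H/Ẇ = 3.140/0.8330 = 3.770.
In absolute terms T_C = 294.15 K and T_H = 323.15 K, so ΔT = 29.00 K.
COP_Carnot = T_H/ΔT = 323.15/29.00 = 11.14.
η_II = COP_actual/COP_Carnot = 3.770/11.14 = 0.3383.

0.3383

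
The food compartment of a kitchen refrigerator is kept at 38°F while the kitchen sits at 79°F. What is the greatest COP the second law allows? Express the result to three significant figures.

In absolute terms T_C = 276.48 K and T_H = 299.26 K, so ΔT = 22.78 K.
For a reversible cycle, COP_Carnot = T_C/ΔT = 276.48/22.78 = 12.14.

12.1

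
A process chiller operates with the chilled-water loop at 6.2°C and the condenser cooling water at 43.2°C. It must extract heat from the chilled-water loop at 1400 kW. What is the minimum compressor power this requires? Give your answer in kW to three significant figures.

185 kW

In absolute terms T_C = 279.35 K and T_H = 316.35 K, so ΔT = 37.00 K.
COP_Carnot = T_C/ΔT = 279.35/37.00 = 7.550.
Ẇ_min = Q̇/COP_Carnot = 1400/7.550 = 185.4 kW.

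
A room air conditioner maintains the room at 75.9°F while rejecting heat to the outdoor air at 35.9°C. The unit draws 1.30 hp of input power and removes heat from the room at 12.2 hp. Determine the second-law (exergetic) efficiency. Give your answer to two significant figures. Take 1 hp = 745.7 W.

0.36

COP_actual = Q̇_C/Ẇ = 12.20/1.300 = 9.385.
In absolute terms T_C = 297.54 K and T_H = 309.05 K, so ΔT = 11.51 K.
COP_Carnot = T_C/ΔT = 297.54/11.51 = 25.85.
η_II = COP_actual/COP_Carnot = 9.385/25.85 = 0.3631.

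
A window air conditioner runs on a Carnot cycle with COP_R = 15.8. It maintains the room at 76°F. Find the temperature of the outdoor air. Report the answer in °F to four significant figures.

109.9 °F

COP_R = T_C/(T_H − T_C) gives T_H − T_C = T_C/COP.
With T_C = 297.59 K, T_H = 297.59 × (1 + 1/15.8) = 316.43 K.
Converting, 316.43 K = 109.90°F.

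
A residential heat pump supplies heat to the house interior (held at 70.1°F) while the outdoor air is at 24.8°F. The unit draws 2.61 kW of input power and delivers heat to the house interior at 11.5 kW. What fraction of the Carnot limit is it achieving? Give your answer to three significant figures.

COP_actual = Q̇_H/Ẇ = 11.50/2.610 = 4.406.
In absolute terms T_C = 269.15 K and T_H = 294.32 K, so ΔT = 25.17 K.
COP_Carnot = T_H/ΔT = 294.32/25.17 = 11.69.
η_II = COP_actual/COP_Carnot = 4.406/11.69 = 0.3768.

0.377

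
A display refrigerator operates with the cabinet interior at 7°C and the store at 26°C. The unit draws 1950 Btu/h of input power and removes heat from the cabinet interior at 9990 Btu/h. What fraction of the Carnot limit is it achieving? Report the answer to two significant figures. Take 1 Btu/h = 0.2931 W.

COP_actual = Q̇_C/Ẇ = 9990/1950 = 5.123.
In absolute terms T_C = 280.15 K and T_H = 299.15 K, so ΔT = 19.00 K.
COP_Carnot = T_C/ΔT = 280.15/19.00 = 14.74.
η_II = COP_actual/COP_Carnot = 5.123/14.74 = 0.3475.

0.35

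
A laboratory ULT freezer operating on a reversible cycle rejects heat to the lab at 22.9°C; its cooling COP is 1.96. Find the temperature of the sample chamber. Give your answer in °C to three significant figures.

-77.1 °C

For a Carnot refrigerator COP_R = T_C/(T_H − T_C), so T_C = COP·T_H/(1 + COP).
With T_H = 296.05 K, T_C = 1.96 × 296.05/2.960 = 196.03 K.
Converting, 196.03 K = -77.12°C.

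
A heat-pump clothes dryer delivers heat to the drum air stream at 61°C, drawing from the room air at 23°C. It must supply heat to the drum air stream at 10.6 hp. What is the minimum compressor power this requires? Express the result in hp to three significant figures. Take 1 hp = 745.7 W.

1.21 hp

In absolute terms T_C = 296.15 K and T_H = 334.15 K, so ΔT = 38.00 K.
COP_Carnot = T_H/ΔT = 334.15/38.00 = 8.793.
Ẇ_min = Q̇/COP_Carnot = 10.60/8.793 = 1.205 hp.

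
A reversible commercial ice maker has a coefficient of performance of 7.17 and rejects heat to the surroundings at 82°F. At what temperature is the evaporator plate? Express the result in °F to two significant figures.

For a Carnot refrigerator COP_R = T_C/(T_H − T_C), so T_C = COP·T_H/(1 + COP).
With T_H = 300.93 K, T_C = 7.17 × 300.93/8.170 = 264.09 K.
Converting, 264.09 K = 15.70°F.

16 °F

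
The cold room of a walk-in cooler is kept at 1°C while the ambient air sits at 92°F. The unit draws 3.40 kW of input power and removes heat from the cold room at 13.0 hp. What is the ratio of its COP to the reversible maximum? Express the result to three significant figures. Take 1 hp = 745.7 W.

Converting, Q̇_C = 13.00 hp = 9.694 kW, so COP_actual = Q̇_C/Ẇ = 9.694/3.400 = 2.851.
In absolute terms T_C = 274.15 K and T_H = 306.48 K, so ΔT = 32.33 K.
COP_Carnot = T_C/ΔT = 274.15/32.33 = 8.479.
η_II = COP_actual/COP_Carnot = 2.851/8.479 = 0.3363.

0.336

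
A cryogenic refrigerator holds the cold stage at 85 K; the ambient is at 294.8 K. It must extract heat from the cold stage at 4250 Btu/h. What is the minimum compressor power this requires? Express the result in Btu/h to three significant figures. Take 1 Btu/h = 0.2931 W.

10500 Btu/h

The reservoir spacing is ΔT = 294.8 − 85 = 209.8 K.
COP_Carnot = T_C/ΔT = 85.00/209.8 = 0.4051.
Ẇ_min = Q̇/COP_Carnot = 4250/0.4051 = 10490 Btu/h.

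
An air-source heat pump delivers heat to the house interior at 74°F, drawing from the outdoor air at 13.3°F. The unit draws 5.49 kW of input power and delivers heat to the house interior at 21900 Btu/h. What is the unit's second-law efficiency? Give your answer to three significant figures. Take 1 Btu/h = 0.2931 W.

0.133

Converting, Q̇_H = 21900 Btu/h = 6.419 kW, so COP_actual = Q̇_H/Ẇ = 6.419/5.490 = 1.169.
In absolute terms T_C = 262.76 K and T_H = 296.48 K, so ΔT = 33.72 K.
COP_Carnot = T_H/ΔT = 296.48/33.72 = 8.792.
η_II = COP_actual/COP_Carnot = 1.169/8.792 = 0.1330.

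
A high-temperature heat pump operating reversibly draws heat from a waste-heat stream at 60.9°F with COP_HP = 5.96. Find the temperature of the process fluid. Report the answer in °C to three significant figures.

COP_HP = T_H/(T_H − T_C) rearranges to T_H = COP·T_C/(COP − 1).
With T_C = 289.21 K, T_H = 5.96 × 289.21/4.960 = 347.51 K.
Converting, 347.51 K = 74.36°C.

74.4 °C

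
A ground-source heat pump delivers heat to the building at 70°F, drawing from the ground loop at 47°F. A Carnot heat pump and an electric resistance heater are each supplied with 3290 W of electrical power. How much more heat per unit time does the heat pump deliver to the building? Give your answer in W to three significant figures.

In absolute terms T_C = 281.48 K and T_H = 294.26 K, so ΔT = 12.78 K.
COP_Carnot = T_H/ΔT = 294.26/12.78 = 23.03.
The heat pump delivers Q̇_H = COP × Ẇ = 75770 W; the resistance heater delivers Ẇ = 3290 W.
Extra = (COP − 1)·Ẇ = 72480 W.

72500 W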